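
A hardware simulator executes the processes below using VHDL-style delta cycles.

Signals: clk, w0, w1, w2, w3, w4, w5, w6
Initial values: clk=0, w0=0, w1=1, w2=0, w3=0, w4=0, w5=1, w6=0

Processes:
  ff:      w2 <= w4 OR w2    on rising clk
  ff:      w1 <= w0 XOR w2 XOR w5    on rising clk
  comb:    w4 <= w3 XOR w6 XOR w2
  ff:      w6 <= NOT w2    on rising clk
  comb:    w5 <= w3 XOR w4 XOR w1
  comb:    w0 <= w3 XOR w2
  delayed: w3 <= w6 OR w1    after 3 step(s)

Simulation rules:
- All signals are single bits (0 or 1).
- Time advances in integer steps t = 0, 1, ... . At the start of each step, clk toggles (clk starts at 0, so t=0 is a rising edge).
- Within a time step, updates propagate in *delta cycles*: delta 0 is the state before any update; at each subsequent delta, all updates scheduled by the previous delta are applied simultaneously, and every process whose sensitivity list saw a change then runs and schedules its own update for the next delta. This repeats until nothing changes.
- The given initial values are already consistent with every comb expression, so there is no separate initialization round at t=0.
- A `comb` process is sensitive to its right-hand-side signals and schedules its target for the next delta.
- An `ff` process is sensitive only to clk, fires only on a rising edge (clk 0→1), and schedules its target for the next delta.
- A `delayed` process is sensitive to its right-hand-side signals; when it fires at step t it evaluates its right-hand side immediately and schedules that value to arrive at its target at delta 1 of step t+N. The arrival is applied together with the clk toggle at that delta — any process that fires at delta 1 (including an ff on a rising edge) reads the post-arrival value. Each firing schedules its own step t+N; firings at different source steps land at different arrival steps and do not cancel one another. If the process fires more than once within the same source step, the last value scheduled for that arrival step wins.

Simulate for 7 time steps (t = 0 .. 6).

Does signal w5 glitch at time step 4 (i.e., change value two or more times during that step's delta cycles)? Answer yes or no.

t=0 Δ0: w5=1 clk=0 w3=0 w1=1 w6=0 w2=0 w0=0 w4=0
  Δ1: clk:0→1
  Δ2: w6:0→1
  Δ3: w4:0→1
  Δ4: w5:1→0
  (4Δ to stable)
t=1 Δ0: w5=0 clk=1 w3=0 w1=1 w6=1 w2=0 w0=0 w4=1
  Δ1: clk:1→0
  (1Δ to stable)
t=2 Δ0: w5=0 clk=0 w3=0 w1=1 w6=1 w2=0 w0=0 w4=1
  Δ1: clk:0→1
  Δ2: w1:1→0, w2:0→1
  Δ3: w5:0→1, w0:0→1, w4:1→0
  Δ4: w5:1→0
  (4Δ to stable)
t=3 Δ0: w5=0 clk=1 w3=0 w1=0 w6=1 w2=1 w0=1 w4=0
  Δ1: clk:1→0, w3:0→1
  Δ2: w5:0→1, w0:1→0, w4:0→1
  Δ3: w5:1→0
  (3Δ to stable)
t=4 Δ0: w5=0 clk=0 w3=1 w1=0 w6=1 w2=1 w0=0 w4=1
  Δ1: clk:0→1
  Δ2: w1:0→1, w6:1→0
  Δ3: w5:0→1, w4:1→0
  Δ4: w5:1→0
  (4Δ to stable)
t=5 Δ0: w5=0 clk=1 w3=1 w1=1 w6=0 w2=1 w0=0 w4=0
  Δ1: clk:1→0
  (1Δ to stable)
t=6 Δ0: w5=0 clk=0 w3=1 w1=1 w6=0 w2=1 w0=0 w4=0
  Δ1: clk:0→1
  (1Δ to stable)

yes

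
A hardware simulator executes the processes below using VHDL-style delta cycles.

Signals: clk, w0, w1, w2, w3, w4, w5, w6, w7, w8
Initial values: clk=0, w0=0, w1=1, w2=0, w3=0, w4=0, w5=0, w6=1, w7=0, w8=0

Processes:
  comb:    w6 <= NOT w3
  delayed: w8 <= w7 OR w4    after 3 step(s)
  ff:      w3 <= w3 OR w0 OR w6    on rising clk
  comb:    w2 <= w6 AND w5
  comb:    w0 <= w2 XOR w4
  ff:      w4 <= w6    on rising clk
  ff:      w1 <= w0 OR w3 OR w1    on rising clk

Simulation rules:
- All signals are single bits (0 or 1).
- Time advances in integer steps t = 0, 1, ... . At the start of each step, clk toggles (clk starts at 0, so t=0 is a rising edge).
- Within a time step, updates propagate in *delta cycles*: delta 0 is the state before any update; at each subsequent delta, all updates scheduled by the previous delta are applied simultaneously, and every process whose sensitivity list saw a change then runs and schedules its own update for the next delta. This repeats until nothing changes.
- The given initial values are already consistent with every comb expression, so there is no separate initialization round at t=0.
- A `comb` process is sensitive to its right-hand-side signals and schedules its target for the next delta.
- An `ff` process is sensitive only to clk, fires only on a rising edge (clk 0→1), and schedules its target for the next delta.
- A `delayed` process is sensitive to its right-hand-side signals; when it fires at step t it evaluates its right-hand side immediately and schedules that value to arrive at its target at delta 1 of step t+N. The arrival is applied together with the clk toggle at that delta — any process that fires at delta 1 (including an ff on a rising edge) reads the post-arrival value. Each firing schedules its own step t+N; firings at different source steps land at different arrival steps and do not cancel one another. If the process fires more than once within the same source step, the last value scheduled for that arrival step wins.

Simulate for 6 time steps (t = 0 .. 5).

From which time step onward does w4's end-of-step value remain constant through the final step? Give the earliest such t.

2

t0.Δ0 w8=0 w1=1 w5=0 w2=0 w4=0 w0=0 w3=0 w6=1 clk=0 w7=0
t0.Δ1 w8=0 w1=1 w5=0 w2=0 w4=0 w0=0 w3=0 w6=1 clk=1 w7=0
t0.Δ2 w8=0 w1=1 w5=0 w2=0 w4=1 w0=0 w3=1 w6=1 clk=1 w7=0
t0.Δ3 w8=0 w1=1 w5=0 w2=0 w4=1 w0=1 w3=1 w6=0 clk=1 w7=0
t1.Δ0 w8=0 w1=1 w5=0 w2=0 w4=1 w0=1 w3=1 w6=0 clk=1 w7=0
t1.Δ1 w8=0 w1=1 w5=0 w2=0 w4=1 w0=1 w3=1 w6=0 clk=0 w7=0
t2.Δ0 w8=0 w1=1 w5=0 w2=0 w4=1 w0=1 w3=1 w6=0 clk=0 w7=0
t2.Δ1 w8=0 w1=1 w5=0 w2=0 w4=1 w0=1 w3=1 w6=0 clk=1 w7=0
t2.Δ2 w8=0 w1=1 w5=0 w2=0 w4=0 w0=1 w3=1 w6=0 clk=1 w7=0
t2.Δ3 w8=0 w1=1 w5=0 w2=0 w4=0 w0=0 w3=1 w6=0 clk=1 w7=0
t3.Δ0 w8=0 w1=1 w5=0 w2=0 w4=0 w0=0 w3=1 w6=0 clk=1 w7=0
t3.Δ1 w8=1 w1=1 w5=0 w2=0 w4=0 w0=0 w3=1 w6=0 clk=0 w7=0
t4.Δ0 w8=1 w1=1 w5=0 w2=0 w4=0 w0=0 w3=1 w6=0 clk=0 w7=0
t4.Δ1 w8=1 w1=1 w5=0 w2=0 w4=0 w0=0 w3=1 w6=0 clk=1 w7=0
t5.Δ0 w8=1 w1=1 w5=0 w2=0 w4=0 w0=0 w3=1 w6=0 clk=1 w7=0
t5.Δ1 w8=0 w1=1 w5=0 w2=0 w4=0 w0=0 w3=1 w6=0 clk=0 w7=0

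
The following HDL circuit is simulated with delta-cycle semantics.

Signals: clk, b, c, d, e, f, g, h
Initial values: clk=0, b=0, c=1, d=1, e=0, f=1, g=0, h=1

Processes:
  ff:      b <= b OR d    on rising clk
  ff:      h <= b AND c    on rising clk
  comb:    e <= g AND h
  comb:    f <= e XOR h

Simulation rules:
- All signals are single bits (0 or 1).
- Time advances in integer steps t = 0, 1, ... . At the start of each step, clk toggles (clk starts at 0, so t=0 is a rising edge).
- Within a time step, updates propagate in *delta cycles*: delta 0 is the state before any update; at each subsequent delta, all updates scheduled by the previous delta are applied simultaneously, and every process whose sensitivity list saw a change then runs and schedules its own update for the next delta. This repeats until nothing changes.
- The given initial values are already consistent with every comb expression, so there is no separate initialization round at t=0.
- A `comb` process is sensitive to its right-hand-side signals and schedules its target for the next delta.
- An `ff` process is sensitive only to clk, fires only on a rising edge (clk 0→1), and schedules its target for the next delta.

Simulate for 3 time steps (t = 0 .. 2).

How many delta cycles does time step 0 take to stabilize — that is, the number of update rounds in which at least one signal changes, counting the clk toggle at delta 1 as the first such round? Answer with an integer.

t=0 Δ0: g=0 h=1 e=0 f=1 c=1 b=0 clk=0 d=1
  Δ1: clk:0→1
  Δ2: h:1→0, b:0→1
  Δ3: f:1→0
  (3Δ to stable)
t=1 Δ0: g=0 h=0 e=0 f=0 c=1 b=1 clk=1 d=1
  Δ1: clk:1→0
  (1Δ to stable)
t=2 Δ0: g=0 h=0 e=0 f=0 c=1 b=1 clk=0 d=1
  Δ1: clk:0→1
  Δ2: h:0→1
  Δ3: f:0→1
  (3Δ to stable)

3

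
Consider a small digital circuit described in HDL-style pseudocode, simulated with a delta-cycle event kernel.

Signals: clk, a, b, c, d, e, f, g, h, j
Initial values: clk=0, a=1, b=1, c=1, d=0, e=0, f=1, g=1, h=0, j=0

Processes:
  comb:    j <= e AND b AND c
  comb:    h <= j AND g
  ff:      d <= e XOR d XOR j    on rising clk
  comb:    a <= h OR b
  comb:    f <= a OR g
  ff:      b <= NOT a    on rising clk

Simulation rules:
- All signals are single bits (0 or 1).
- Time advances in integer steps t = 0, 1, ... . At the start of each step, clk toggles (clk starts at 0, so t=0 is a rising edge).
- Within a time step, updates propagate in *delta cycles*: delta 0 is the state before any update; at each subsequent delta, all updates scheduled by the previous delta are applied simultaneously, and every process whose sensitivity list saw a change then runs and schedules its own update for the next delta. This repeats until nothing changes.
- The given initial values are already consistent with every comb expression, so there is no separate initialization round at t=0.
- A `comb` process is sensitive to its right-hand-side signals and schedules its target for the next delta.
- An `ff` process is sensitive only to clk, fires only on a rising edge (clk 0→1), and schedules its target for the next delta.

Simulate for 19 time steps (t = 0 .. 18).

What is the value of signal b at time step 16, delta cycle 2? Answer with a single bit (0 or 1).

t=0 Δ0: a=1 j=0 h=0 d=0 e=0 g=1 b=1 clk=0 c=1 f=1
  Δ1: clk:0→1
  Δ2: b:1→0
  Δ3: a:1→0
  (3Δ to stable)
t=1 Δ0: a=0 j=0 h=0 d=0 e=0 g=1 b=0 clk=1 c=1 f=1
  Δ1: clk:1→0
  (1Δ to stable)
t=2 Δ0: a=0 j=0 h=0 d=0 e=0 g=1 b=0 clk=0 c=1 f=1
  Δ1: clk:0→1
  Δ2: b:0→1
  Δ3: a:0→1
  (3Δ to stable)
t=3 Δ0: a=1 j=0 h=0 d=0 e=0 g=1 b=1 clk=1 c=1 f=1
  Δ1: clk:1→0
  (1Δ to stable)
t=4 Δ0: a=1 j=0 h=0 d=0 e=0 g=1 b=1 clk=0 c=1 f=1
  Δ1: clk:0→1
  Δ2: b:1→0
  Δ3: a:1→0
  (3Δ to stable)
t=5 Δ0: a=0 j=0 h=0 d=0 e=0 g=1 b=0 clk=1 c=1 f=1
  Δ1: clk:1→0
  (1Δ to stable)
t=6 Δ0: a=0 j=0 h=0 d=0 e=0 g=1 b=0 clk=0 c=1 f=1
  Δ1: clk:0→1
  Δ2: b:0→1
  Δ3: a:0→1
  (3Δ to stable)
t=7 Δ0: a=1 j=0 h=0 d=0 e=0 g=1 b=1 clk=1 c=1 f=1
  Δ1: clk:1→0
  (1Δ to stable)
t=8 Δ0: a=1 j=0 h=0 d=0 e=0 g=1 b=1 clk=0 c=1 f=1
  Δ1: clk:0→1
  Δ2: b:1→0
  Δ3: a:1→0
  (3Δ to stable)
t=9 Δ0: a=0 j=0 h=0 d=0 e=0 g=1 b=0 clk=1 c=1 f=1
  Δ1: clk:1→0
  (1Δ to stable)
t=10 Δ0: a=0 j=0 h=0 d=0 e=0 g=1 b=0 clk=0 c=1 f=1
  Δ1: clk:0→1
  Δ2: b:0→1
  Δ3: a:0→1
  (3Δ to stable)
t=11 Δ0: a=1 j=0 h=0 d=0 e=0 g=1 b=1 clk=1 c=1 f=1
  Δ1: clk:1→0
  (1Δ to stable)
t=12 Δ0: a=1 j=0 h=0 d=0 e=0 g=1 b=1 clk=0 c=1 f=1
  Δ1: clk:0→1
  Δ2: b:1→0
  Δ3: a:1→0
  (3Δ to stable)
t=13 Δ0: a=0 j=0 h=0 d=0 e=0 g=1 b=0 clk=1 c=1 f=1
  Δ1: clk:1→0
  (1Δ to stable)
t=14 Δ0: a=0 j=0 h=0 d=0 e=0 g=1 b=0 clk=0 c=1 f=1
  Δ1: clk:0→1
  Δ2: b:0→1
  Δ3: a:0→1
  (3Δ to stable)
t=15 Δ0: a=1 j=0 h=0 d=0 e=0 g=1 b=1 clk=1 c=1 f=1
  Δ1: clk:1→0
  (1Δ to stable)
t=16 Δ0: a=1 j=0 h=0 d=0 e=0 g=1 b=1 clk=0 c=1 f=1
  Δ1: clk:0→1
  Δ2: b:1→0
  Δ3: a:1→0
  (3Δ to stable)
t=17 Δ0: a=0 j=0 h=0 d=0 e=0 g=1 b=0 clk=1 c=1 f=1
  Δ1: clk:1→0
  (1Δ to stable)
t=18 Δ0: a=0 j=0 h=0 d=0 e=0 g=1 b=0 clk=0 c=1 f=1
  Δ1: clk:0→1
  Δ2: b:0→1
  Δ3: a:0→1
  (3Δ to stable)

0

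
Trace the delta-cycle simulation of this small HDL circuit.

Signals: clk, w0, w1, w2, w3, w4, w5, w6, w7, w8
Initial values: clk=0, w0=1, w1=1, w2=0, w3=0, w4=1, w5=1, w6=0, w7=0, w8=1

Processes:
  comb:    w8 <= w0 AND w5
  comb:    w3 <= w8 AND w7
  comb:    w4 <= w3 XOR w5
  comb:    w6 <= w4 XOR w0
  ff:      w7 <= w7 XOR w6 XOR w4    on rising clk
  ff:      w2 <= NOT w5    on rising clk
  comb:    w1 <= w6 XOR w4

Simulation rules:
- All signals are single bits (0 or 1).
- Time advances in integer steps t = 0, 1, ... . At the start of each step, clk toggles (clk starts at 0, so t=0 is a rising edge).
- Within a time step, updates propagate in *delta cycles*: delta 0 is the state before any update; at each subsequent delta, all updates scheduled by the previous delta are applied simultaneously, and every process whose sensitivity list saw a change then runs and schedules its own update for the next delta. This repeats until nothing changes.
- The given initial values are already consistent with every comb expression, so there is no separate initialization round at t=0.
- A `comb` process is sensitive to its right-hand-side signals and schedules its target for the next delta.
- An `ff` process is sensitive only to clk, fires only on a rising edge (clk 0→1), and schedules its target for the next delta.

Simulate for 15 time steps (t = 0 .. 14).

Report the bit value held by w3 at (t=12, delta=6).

t=0 Δ0: w1=1 w0=1 w6=0 w8=1 w2=0 w4=1 w3=0 w5=1 clk=0 w7=0
  Δ1: clk:0→1
  Δ2: w7:0→1
  Δ3: w3:0→1
  Δ4: w4:1→0
  Δ5: w1:1→0, w6:0→1
  Δ6: w1:0→1
  (6Δ to stable)
t=1 Δ0: w1=1 w0=1 w6=1 w8=1 w2=0 w4=0 w3=1 w5=1 clk=1 w7=1
  Δ1: clk:1→0
  (1Δ to stable)
t=2 Δ0: w1=1 w0=1 w6=1 w8=1 w2=0 w4=0 w3=1 w5=1 clk=0 w7=1
  Δ1: clk:0→1
  Δ2: w7:1→0
  Δ3: w3:1→0
  Δ4: w4:0→1
  Δ5: w1:1→0, w6:1→0
  Δ6: w1:0→1
  (6Δ to stable)
t=3 Δ0: w1=1 w0=1 w6=0 w8=1 w2=0 w4=1 w3=0 w5=1 clk=1 w7=0
  Δ1: clk:1→0
  (1Δ to stable)
t=4 Δ0: w1=1 w0=1 w6=0 w8=1 w2=0 w4=1 w3=0 w5=1 clk=0 w7=0
  Δ1: clk:0→1
  Δ2: w7:0→1
  Δ3: w3:0→1
  Δ4: w4:1→0
  Δ5: w1:1→0, w6:0→1
  Δ6: w1:0→1
  (6Δ to stable)
t=5 Δ0: w1=1 w0=1 w6=1 w8=1 w2=0 w4=0 w3=1 w5=1 clk=1 w7=1
  Δ1: clk:1→0
  (1Δ to stable)
t=6 Δ0: w1=1 w0=1 w6=1 w8=1 w2=0 w4=0 w3=1 w5=1 clk=0 w7=1
  Δ1: clk:0→1
  Δ2: w7:1→0
  Δ3: w3:1→0
  Δ4: w4:0→1
  Δ5: w1:1→0, w6:1→0
  Δ6: w1:0→1
  (6Δ to stable)
t=7 Δ0: w1=1 w0=1 w6=0 w8=1 w2=0 w4=1 w3=0 w5=1 clk=1 w7=0
  Δ1: clk:1→0
  (1Δ to stable)
t=8 Δ0: w1=1 w0=1 w6=0 w8=1 w2=0 w4=1 w3=0 w5=1 clk=0 w7=0
  Δ1: clk:0→1
  Δ2: w7:0→1
  Δ3: w3:0→1
  Δ4: w4:1→0
  Δ5: w1:1→0, w6:0→1
  Δ6: w1:0→1
  (6Δ to stable)
t=9 Δ0: w1=1 w0=1 w6=1 w8=1 w2=0 w4=0 w3=1 w5=1 clk=1 w7=1
  Δ1: clk:1→0
  (1Δ to stable)
t=10 Δ0: w1=1 w0=1 w6=1 w8=1 w2=0 w4=0 w3=1 w5=1 clk=0 w7=1
  Δ1: clk:0→1
  Δ2: w7:1→0
  Δ3: w3:1→0
  Δ4: w4:0→1
  Δ5: w1:1→0, w6:1→0
  Δ6: w1:0→1
  (6Δ to stable)
t=11 Δ0: w1=1 w0=1 w6=0 w8=1 w2=0 w4=1 w3=0 w5=1 clk=1 w7=0
  Δ1: clk:1→0
  (1Δ to stable)
t=12 Δ0: w1=1 w0=1 w6=0 w8=1 w2=0 w4=1 w3=0 w5=1 clk=0 w7=0
  Δ1: clk:0→1
  Δ2: w7:0→1
  Δ3: w3:0→1
  Δ4: w4:1→0
  Δ5: w1:1→0, w6:0→1
  Δ6: w1:0→1
  (6Δ to stable)
t=13 Δ0: w1=1 w0=1 w6=1 w8=1 w2=0 w4=0 w3=1 w5=1 clk=1 w7=1
  Δ1: clk:1→0
  (1Δ to stable)
t=14 Δ0: w1=1 w0=1 w6=1 w8=1 w2=0 w4=0 w3=1 w5=1 clk=0 w7=1
  Δ1: clk:0→1
  Δ2: w7:1→0
  Δ3: w3:1→0
  Δ4: w4:0→1
  Δ5: w1:1→0, w6:1→0
  Δ6: w1:0→1
  (6Δ to stable)

1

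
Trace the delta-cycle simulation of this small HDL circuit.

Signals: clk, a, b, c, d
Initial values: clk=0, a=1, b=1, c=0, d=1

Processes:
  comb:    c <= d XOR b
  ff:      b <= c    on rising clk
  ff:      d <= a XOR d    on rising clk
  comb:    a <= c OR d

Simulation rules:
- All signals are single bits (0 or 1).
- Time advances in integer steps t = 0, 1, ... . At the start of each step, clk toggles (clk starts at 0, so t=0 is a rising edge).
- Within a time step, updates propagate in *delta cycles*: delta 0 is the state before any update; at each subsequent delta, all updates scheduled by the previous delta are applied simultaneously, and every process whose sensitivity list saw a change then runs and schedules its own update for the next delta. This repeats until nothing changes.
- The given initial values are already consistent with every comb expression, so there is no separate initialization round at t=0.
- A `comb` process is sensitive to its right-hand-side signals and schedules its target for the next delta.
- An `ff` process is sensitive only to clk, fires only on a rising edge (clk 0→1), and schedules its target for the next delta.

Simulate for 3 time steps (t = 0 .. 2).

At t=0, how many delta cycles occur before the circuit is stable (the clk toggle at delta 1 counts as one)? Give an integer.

[bits: a,clk,d,b,c]
t=0: Δ0=10110 Δ1=11110 Δ2=11000 Δ3=01000 | 3Δ
t=1: Δ0=01000 Δ1=00000 | 1Δ
t=2: Δ0=00000 Δ1=01000 | 1Δ

3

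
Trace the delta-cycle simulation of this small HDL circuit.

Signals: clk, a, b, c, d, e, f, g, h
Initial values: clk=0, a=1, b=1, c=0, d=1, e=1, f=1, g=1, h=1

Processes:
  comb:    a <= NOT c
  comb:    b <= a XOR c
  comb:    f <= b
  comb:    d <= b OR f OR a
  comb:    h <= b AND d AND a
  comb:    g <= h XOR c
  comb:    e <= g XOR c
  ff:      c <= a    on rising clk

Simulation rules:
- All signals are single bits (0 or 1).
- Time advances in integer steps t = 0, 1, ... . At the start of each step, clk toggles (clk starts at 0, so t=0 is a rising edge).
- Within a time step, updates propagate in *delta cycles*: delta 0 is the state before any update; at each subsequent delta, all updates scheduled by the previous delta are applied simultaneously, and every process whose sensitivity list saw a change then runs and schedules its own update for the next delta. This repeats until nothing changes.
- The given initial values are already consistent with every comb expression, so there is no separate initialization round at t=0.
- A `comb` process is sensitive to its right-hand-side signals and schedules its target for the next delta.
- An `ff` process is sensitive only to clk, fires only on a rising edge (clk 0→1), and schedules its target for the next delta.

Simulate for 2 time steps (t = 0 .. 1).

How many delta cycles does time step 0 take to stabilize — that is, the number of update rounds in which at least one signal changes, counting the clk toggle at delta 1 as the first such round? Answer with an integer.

t=0 Δ0: f=1 d=1 e=1 g=1 clk=0 c=0 b=1 h=1 a=1
  Δ1: clk:0→1
  Δ2: c:0→1
  Δ3: e:1→0, g:1→0, b:1→0, a:1→0
  Δ4: f:1→0, e:0→1, b:0→1, h:1→0
  Δ5: f:0→1, g:0→1
  Δ6: e:1→0
  (6Δ to stable)
t=1 Δ0: f=1 d=1 e=0 g=1 clk=1 c=1 b=1 h=0 a=0
  Δ1: clk:1→0
  (1Δ to stable)

6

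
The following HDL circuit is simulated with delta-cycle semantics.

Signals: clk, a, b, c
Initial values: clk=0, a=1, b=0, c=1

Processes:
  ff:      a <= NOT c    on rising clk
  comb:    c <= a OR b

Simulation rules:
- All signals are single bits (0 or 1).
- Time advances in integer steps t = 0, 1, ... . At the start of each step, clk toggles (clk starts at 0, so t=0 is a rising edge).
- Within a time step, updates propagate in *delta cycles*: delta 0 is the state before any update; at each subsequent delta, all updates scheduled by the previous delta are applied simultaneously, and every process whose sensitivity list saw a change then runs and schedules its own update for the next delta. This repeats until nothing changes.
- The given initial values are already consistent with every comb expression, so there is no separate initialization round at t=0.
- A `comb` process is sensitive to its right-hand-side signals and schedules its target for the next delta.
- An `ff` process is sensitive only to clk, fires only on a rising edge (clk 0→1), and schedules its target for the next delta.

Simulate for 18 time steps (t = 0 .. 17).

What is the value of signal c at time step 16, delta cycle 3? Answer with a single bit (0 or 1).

t0.Δ0 a=1 c=1 b=0 clk=0
t0.Δ1 a=1 c=1 b=0 clk=1
t0.Δ2 a=0 c=1 b=0 clk=1
t0.Δ3 a=0 c=0 b=0 clk=1
t1.Δ0 a=0 c=0 b=0 clk=1
t1.Δ1 a=0 c=0 b=0 clk=0
t2.Δ0 a=0 c=0 b=0 clk=0
t2.Δ1 a=0 c=0 b=0 clk=1
t2.Δ2 a=1 c=0 b=0 clk=1
t2.Δ3 a=1 c=1 b=0 clk=1
t3.Δ0 a=1 c=1 b=0 clk=1
t3.Δ1 a=1 c=1 b=0 clk=0
t4.Δ0 a=1 c=1 b=0 clk=0
t4.Δ1 a=1 c=1 b=0 clk=1
t4.Δ2 a=0 c=1 b=0 clk=1
t4.Δ3 a=0 c=0 b=0 clk=1
t5.Δ0 a=0 c=0 b=0 clk=1
t5.Δ1 a=0 c=0 b=0 clk=0
t6.Δ0 a=0 c=0 b=0 clk=0
t6.Δ1 a=0 c=0 b=0 clk=1
t6.Δ2 a=1 c=0 b=0 clk=1
t6.Δ3 a=1 c=1 b=0 clk=1
t7.Δ0 a=1 c=1 b=0 clk=1
t7.Δ1 a=1 c=1 b=0 clk=0
t8.Δ0 a=1 c=1 b=0 clk=0
t8.Δ1 a=1 c=1 b=0 clk=1
t8.Δ2 a=0 c=1 b=0 clk=1
t8.Δ3 a=0 c=0 b=0 clk=1
t9.Δ0 a=0 c=0 b=0 clk=1
t9.Δ1 a=0 c=0 b=0 clk=0
t10.Δ0 a=0 c=0 b=0 clk=0
t10.Δ1 a=0 c=0 b=0 clk=1
t10.Δ2 a=1 c=0 b=0 clk=1
t10.Δ3 a=1 c=1 b=0 clk=1
t11.Δ0 a=1 c=1 b=0 clk=1
t11.Δ1 a=1 c=1 b=0 clk=0
t12.Δ0 a=1 c=1 b=0 clk=0
t12.Δ1 a=1 c=1 b=0 clk=1
t12.Δ2 a=0 c=1 b=0 clk=1
t12.Δ3 a=0 c=0 b=0 clk=1
t13.Δ0 a=0 c=0 b=0 clk=1
t13.Δ1 a=0 c=0 b=0 clk=0
t14.Δ0 a=0 c=0 b=0 clk=0
t14.Δ1 a=0 c=0 b=0 clk=1
t14.Δ2 a=1 c=0 b=0 clk=1
t14.Δ3 a=1 c=1 b=0 clk=1
t15.Δ0 a=1 c=1 b=0 clk=1
t15.Δ1 a=1 c=1 b=0 clk=0
t16.Δ0 a=1 c=1 b=0 clk=0
t16.Δ1 a=1 c=1 b=0 clk=1
t16.Δ2 a=0 c=1 b=0 clk=1
t16.Δ3 a=0 c=0 b=0 clk=1
t17.Δ0 a=0 c=0 b=0 clk=1
t17.Δ1 a=0 c=0 b=0 clk=0

0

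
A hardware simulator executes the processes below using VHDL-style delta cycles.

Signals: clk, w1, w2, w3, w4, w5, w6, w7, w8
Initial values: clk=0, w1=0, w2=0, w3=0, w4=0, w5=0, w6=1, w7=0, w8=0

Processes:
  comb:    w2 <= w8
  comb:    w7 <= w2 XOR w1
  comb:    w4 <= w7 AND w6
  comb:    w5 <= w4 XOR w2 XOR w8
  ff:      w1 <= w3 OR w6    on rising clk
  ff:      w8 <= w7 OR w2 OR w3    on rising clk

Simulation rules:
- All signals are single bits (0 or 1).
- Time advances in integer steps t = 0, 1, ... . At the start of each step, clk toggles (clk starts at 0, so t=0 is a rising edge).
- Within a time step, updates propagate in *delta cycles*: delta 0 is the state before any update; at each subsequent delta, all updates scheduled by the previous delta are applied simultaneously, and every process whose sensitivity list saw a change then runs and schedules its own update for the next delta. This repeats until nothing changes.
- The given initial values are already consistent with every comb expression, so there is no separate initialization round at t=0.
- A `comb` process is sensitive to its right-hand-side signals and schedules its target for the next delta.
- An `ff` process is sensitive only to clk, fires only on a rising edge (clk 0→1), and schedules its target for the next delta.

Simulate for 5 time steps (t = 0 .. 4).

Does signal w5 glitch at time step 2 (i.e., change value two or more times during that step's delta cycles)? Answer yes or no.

yes

[bits: w3,w6,w1,clk,w5,w2,w4,w7,w8]
t=0: Δ0=010000000 Δ1=010100000 Δ2=011100000 Δ3=011100010 Δ4=011100110 Δ5=011110110 | 5Δ
t=1: Δ0=011110110 Δ1=011010110 | 1Δ
t=2: Δ0=011010110 Δ1=011110110 Δ2=011110111 Δ3=011101111 Δ4=011111101 Δ5=011111001 Δ6=011101001 | 6Δ
t=3: Δ0=011101001 Δ1=011001001 | 1Δ
t=4: Δ0=011001001 Δ1=011101001 | 1Δ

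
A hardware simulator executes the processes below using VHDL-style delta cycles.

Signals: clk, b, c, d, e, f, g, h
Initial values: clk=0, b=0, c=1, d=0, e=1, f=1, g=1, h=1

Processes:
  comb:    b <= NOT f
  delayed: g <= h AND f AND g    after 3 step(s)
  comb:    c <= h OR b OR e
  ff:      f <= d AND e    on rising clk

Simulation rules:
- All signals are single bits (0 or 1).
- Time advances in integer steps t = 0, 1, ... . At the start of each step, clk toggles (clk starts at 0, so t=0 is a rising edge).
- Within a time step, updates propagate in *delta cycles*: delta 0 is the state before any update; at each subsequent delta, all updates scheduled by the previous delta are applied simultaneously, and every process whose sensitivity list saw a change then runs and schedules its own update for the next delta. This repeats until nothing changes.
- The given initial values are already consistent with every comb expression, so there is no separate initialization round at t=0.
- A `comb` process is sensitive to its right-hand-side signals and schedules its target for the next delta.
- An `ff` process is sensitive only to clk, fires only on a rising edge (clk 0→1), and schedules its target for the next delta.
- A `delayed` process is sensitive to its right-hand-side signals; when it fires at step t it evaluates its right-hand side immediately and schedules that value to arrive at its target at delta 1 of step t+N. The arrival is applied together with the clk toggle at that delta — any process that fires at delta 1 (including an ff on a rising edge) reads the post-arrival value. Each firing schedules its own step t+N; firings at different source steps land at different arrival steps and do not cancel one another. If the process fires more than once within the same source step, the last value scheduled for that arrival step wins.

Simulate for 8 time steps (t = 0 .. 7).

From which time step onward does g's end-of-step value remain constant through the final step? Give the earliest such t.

3

t0.Δ0 c=1 e=1 clk=0 g=1 h=1 b=0 d=0 f=1
t0.Δ1 c=1 e=1 clk=1 g=1 h=1 b=0 d=0 f=1
t0.Δ2 c=1 e=1 clk=1 g=1 h=1 b=0 d=0 f=0
t0.Δ3 c=1 e=1 clk=1 g=1 h=1 b=1 d=0 f=0
t1.Δ0 c=1 e=1 clk=1 g=1 h=1 b=1 d=0 f=0
t1.Δ1 c=1 e=1 clk=0 g=1 h=1 b=1 d=0 f=0
t2.Δ0 c=1 e=1 clk=0 g=1 h=1 b=1 d=0 f=0
t2.Δ1 c=1 e=1 clk=1 g=1 h=1 b=1 d=0 f=0
t3.Δ0 c=1 e=1 clk=1 g=1 h=1 b=1 d=0 f=0
t3.Δ1 c=1 e=1 clk=0 g=0 h=1 b=1 d=0 f=0
t4.Δ0 c=1 e=1 clk=0 g=0 h=1 b=1 d=0 f=0
t4.Δ1 c=1 e=1 clk=1 g=0 h=1 b=1 d=0 f=0
t5.Δ0 c=1 e=1 clk=1 g=0 h=1 b=1 d=0 f=0
t5.Δ1 c=1 e=1 clk=0 g=0 h=1 b=1 d=0 f=0
t6.Δ0 c=1 e=1 clk=0 g=0 h=1 b=1 d=0 f=0
t6.Δ1 c=1 e=1 clk=1 g=0 h=1 b=1 d=0 f=0
t7.Δ0 c=1 e=1 clk=1 g=0 h=1 b=1 d=0 f=0
t7.Δ1 c=1 e=1 clk=0 g=0 h=1 b=1 d=0 f=0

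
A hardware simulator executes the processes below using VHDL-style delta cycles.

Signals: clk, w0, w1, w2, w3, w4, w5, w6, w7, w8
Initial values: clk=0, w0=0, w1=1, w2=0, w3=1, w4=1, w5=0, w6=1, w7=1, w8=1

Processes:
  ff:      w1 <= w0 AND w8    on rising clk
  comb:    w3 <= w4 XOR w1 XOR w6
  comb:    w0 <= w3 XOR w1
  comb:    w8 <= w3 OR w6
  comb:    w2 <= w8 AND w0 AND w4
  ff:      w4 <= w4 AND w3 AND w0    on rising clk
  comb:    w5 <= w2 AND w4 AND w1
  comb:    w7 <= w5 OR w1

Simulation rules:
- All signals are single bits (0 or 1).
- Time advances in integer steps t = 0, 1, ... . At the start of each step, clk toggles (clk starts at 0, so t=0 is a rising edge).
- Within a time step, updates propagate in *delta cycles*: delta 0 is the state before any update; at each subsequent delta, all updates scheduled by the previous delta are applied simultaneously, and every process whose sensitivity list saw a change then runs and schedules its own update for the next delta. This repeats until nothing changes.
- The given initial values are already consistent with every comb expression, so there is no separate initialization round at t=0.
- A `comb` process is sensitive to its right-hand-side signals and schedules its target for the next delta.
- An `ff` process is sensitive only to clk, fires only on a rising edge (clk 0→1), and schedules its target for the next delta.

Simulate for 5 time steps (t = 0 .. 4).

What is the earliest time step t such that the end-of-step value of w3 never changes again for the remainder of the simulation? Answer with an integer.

2

t0.Δ0 w7=1 w3=1 clk=0 w6=1 w0=0 w5=0 w4=1 w1=1 w2=0 w8=1
t0.Δ1 w7=1 w3=1 clk=1 w6=1 w0=0 w5=0 w4=1 w1=1 w2=0 w8=1
t0.Δ2 w7=1 w3=1 clk=1 w6=1 w0=0 w5=0 w4=0 w1=0 w2=0 w8=1
t0.Δ3 w7=0 w3=1 clk=1 w6=1 w0=1 w5=0 w4=0 w1=0 w2=0 w8=1
t1.Δ0 w7=0 w3=1 clk=1 w6=1 w0=1 w5=0 w4=0 w1=0 w2=0 w8=1
t1.Δ1 w7=0 w3=1 clk=0 w6=1 w0=1 w5=0 w4=0 w1=0 w2=0 w8=1
t2.Δ0 w7=0 w3=1 clk=0 w6=1 w0=1 w5=0 w4=0 w1=0 w2=0 w8=1
t2.Δ1 w7=0 w3=1 clk=1 w6=1 w0=1 w5=0 w4=0 w1=0 w2=0 w8=1
t2.Δ2 w7=0 w3=1 clk=1 w6=1 w0=1 w5=0 w4=0 w1=1 w2=0 w8=1
t2.Δ3 w7=1 w3=0 clk=1 w6=1 w0=0 w5=0 w4=0 w1=1 w2=0 w8=1
t2.Δ4 w7=1 w3=0 clk=1 w6=1 w0=1 w5=0 w4=0 w1=1 w2=0 w8=1
t3.Δ0 w7=1 w3=0 clk=1 w6=1 w0=1 w5=0 w4=0 w1=1 w2=0 w8=1
t3.Δ1 w7=1 w3=0 clk=0 w6=1 w0=1 w5=0 w4=0 w1=1 w2=0 w8=1
t4.Δ0 w7=1 w3=0 clk=0 w6=1 w0=1 w5=0 w4=0 w1=1 w2=0 w8=1
t4.Δ1 w7=1 w3=0 clk=1 w6=1 w0=1 w5=0 w4=0 w1=1 w2=0 w8=1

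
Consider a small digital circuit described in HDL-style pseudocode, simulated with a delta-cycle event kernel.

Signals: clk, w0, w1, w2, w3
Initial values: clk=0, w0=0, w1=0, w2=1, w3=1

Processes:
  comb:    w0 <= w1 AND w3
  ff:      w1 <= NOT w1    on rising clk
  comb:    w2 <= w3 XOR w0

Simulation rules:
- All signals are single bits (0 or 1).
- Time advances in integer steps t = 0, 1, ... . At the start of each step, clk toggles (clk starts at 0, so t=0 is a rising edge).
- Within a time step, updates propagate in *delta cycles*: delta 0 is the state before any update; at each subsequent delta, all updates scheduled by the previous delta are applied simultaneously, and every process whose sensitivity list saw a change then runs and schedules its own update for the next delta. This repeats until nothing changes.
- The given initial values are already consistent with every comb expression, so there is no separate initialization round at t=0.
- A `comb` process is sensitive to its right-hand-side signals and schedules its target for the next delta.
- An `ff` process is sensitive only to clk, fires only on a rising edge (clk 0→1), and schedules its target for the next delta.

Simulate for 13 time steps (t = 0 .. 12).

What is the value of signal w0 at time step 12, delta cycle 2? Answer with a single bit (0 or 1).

t0.Δ0 clk=0 w3=1 w0=0 w1=0 w2=1
t0.Δ1 clk=1 w3=1 w0=0 w1=0 w2=1
t0.Δ2 clk=1 w3=1 w0=0 w1=1 w2=1
t0.Δ3 clk=1 w3=1 w0=1 w1=1 w2=1
t0.Δ4 clk=1 w3=1 w0=1 w1=1 w2=0
t1.Δ0 clk=1 w3=1 w0=1 w1=1 w2=0
t1.Δ1 clk=0 w3=1 w0=1 w1=1 w2=0
t2.Δ0 clk=0 w3=1 w0=1 w1=1 w2=0
t2.Δ1 clk=1 w3=1 w0=1 w1=1 w2=0
t2.Δ2 clk=1 w3=1 w0=1 w1=0 w2=0
t2.Δ3 clk=1 w3=1 w0=0 w1=0 w2=0
t2.Δ4 clk=1 w3=1 w0=0 w1=0 w2=1
t3.Δ0 clk=1 w3=1 w0=0 w1=0 w2=1
t3.Δ1 clk=0 w3=1 w0=0 w1=0 w2=1
t4.Δ0 clk=0 w3=1 w0=0 w1=0 w2=1
t4.Δ1 clk=1 w3=1 w0=0 w1=0 w2=1
t4.Δ2 clk=1 w3=1 w0=0 w1=1 w2=1
t4.Δ3 clk=1 w3=1 w0=1 w1=1 w2=1
t4.Δ4 clk=1 w3=1 w0=1 w1=1 w2=0
t5.Δ0 clk=1 w3=1 w0=1 w1=1 w2=0
t5.Δ1 clk=0 w3=1 w0=1 w1=1 w2=0
t6.Δ0 clk=0 w3=1 w0=1 w1=1 w2=0
t6.Δ1 clk=1 w3=1 w0=1 w1=1 w2=0
t6.Δ2 clk=1 w3=1 w0=1 w1=0 w2=0
t6.Δ3 clk=1 w3=1 w0=0 w1=0 w2=0
t6.Δ4 clk=1 w3=1 w0=0 w1=0 w2=1
t7.Δ0 clk=1 w3=1 w0=0 w1=0 w2=1
t7.Δ1 clk=0 w3=1 w0=0 w1=0 w2=1
t8.Δ0 clk=0 w3=1 w0=0 w1=0 w2=1
t8.Δ1 clk=1 w3=1 w0=0 w1=0 w2=1
t8.Δ2 clk=1 w3=1 w0=0 w1=1 w2=1
t8.Δ3 clk=1 w3=1 w0=1 w1=1 w2=1
t8.Δ4 clk=1 w3=1 w0=1 w1=1 w2=0
t9.Δ0 clk=1 w3=1 w0=1 w1=1 w2=0
t9.Δ1 clk=0 w3=1 w0=1 w1=1 w2=0
t10.Δ0 clk=0 w3=1 w0=1 w1=1 w2=0
t10.Δ1 clk=1 w3=1 w0=1 w1=1 w2=0
t10.Δ2 clk=1 w3=1 w0=1 w1=0 w2=0
t10.Δ3 clk=1 w3=1 w0=0 w1=0 w2=0
t10.Δ4 clk=1 w3=1 w0=0 w1=0 w2=1
t11.Δ0 clk=1 w3=1 w0=0 w1=0 w2=1
t11.Δ1 clk=0 w3=1 w0=0 w1=0 w2=1
t12.Δ0 clk=0 w3=1 w0=0 w1=0 w2=1
t12.Δ1 clk=1 w3=1 w0=0 w1=0 w2=1
t12.Δ2 clk=1 w3=1 w0=0 w1=1 w2=1
t12.Δ3 clk=1 w3=1 w0=1 w1=1 w2=1
t12.Δ4 clk=1 w3=1 w0=1 w1=1 w2=0

0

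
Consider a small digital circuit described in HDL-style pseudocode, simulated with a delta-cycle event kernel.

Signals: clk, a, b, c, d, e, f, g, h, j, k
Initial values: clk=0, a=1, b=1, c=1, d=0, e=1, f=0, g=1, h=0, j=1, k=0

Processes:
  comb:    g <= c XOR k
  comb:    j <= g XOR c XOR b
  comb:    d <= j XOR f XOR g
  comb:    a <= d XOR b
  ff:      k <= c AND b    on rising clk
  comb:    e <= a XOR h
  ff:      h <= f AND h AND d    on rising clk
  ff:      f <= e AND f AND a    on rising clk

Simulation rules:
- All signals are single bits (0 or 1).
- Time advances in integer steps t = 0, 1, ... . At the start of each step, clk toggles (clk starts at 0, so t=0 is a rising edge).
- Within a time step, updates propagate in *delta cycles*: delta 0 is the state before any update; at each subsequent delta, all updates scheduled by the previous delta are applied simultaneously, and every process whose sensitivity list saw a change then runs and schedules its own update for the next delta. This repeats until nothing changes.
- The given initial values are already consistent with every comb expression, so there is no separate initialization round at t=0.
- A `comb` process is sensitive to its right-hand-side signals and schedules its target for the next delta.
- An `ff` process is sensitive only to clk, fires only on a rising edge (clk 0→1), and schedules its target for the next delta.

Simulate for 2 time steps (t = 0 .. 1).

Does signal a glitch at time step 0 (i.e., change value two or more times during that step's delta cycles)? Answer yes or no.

[bits: g,a,c,k,e,f,h,clk,d,j,b]
t=0: Δ0=11101000011 Δ1=11101001011 Δ2=11111001011 Δ3=01111001011 Δ4=01111001101 Δ5=00111001001 Δ6=01110001001 Δ7=01111001001 | 7Δ
t=1: Δ0=01111001001 Δ1=01111000001 | 1Δ

yes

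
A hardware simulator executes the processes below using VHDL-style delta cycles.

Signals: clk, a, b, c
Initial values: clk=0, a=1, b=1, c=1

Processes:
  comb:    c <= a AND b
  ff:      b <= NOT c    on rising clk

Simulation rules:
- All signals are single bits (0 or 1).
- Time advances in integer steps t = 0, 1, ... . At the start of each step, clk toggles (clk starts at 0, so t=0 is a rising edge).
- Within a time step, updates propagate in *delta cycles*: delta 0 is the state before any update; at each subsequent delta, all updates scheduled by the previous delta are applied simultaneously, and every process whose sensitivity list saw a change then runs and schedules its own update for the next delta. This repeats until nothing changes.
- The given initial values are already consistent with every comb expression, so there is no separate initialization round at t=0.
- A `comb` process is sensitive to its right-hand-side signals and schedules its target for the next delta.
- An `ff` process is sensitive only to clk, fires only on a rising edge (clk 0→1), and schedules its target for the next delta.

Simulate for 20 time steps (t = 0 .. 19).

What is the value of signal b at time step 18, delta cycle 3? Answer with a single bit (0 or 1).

t=0 Δ0: c=1 b=1 clk=0 a=1
  Δ1: clk:0→1
  Δ2: b:1→0
  Δ3: c:1→0
  (3Δ to stable)
t=1 Δ0: c=0 b=0 clk=1 a=1
  Δ1: clk:1→0
  (1Δ to stable)
t=2 Δ0: c=0 b=0 clk=0 a=1
  Δ1: clk:0→1
  Δ2: b:0→1
  Δ3: c:0→1
  (3Δ to stable)
t=3 Δ0: c=1 b=1 clk=1 a=1
  Δ1: clk:1→0
  (1Δ to stable)
t=4 Δ0: c=1 b=1 clk=0 a=1
  Δ1: clk:0→1
  Δ2: b:1→0
  Δ3: c:1→0
  (3Δ to stable)
t=5 Δ0: c=0 b=0 clk=1 a=1
  Δ1: clk:1→0
  (1Δ to stable)
t=6 Δ0: c=0 b=0 clk=0 a=1
  Δ1: clk:0→1
  Δ2: b:0→1
  Δ3: c:0→1
  (3Δ to stable)
t=7 Δ0: c=1 b=1 clk=1 a=1
  Δ1: clk:1→0
  (1Δ to stable)
t=8 Δ0: c=1 b=1 clk=0 a=1
  Δ1: clk:0→1
  Δ2: b:1→0
  Δ3: c:1→0
  (3Δ to stable)
t=9 Δ0: c=0 b=0 clk=1 a=1
  Δ1: clk:1→0
  (1Δ to stable)
t=10 Δ0: c=0 b=0 clk=0 a=1
  Δ1: clk:0→1
  Δ2: b:0→1
  Δ3: c:0→1
  (3Δ to stable)
t=11 Δ0: c=1 b=1 clk=1 a=1
  Δ1: clk:1→0
  (1Δ to stable)
t=12 Δ0: c=1 b=1 clk=0 a=1
  Δ1: clk:0→1
  Δ2: b:1→0
  Δ3: c:1→0
  (3Δ to stable)
t=13 Δ0: c=0 b=0 clk=1 a=1
  Δ1: clk:1→0
  (1Δ to stable)
t=14 Δ0: c=0 b=0 clk=0 a=1
  Δ1: clk:0→1
  Δ2: b:0→1
  Δ3: c:0→1
  (3Δ to stable)
t=15 Δ0: c=1 b=1 clk=1 a=1
  Δ1: clk:1→0
  (1Δ to stable)
t=16 Δ0: c=1 b=1 clk=0 a=1
  Δ1: clk:0→1
  Δ2: b:1→0
  Δ3: c:1→0
  (3Δ to stable)
t=17 Δ0: c=0 b=0 clk=1 a=1
  Δ1: clk:1→0
  (1Δ to stable)
t=18 Δ0: c=0 b=0 clk=0 a=1
  Δ1: clk:0→1
  Δ2: b:0→1
  Δ3: c:0→1
  (3Δ to stable)
t=19 Δ0: c=1 b=1 clk=1 a=1
  Δ1: clk:1→0
  (1Δ to stable)

1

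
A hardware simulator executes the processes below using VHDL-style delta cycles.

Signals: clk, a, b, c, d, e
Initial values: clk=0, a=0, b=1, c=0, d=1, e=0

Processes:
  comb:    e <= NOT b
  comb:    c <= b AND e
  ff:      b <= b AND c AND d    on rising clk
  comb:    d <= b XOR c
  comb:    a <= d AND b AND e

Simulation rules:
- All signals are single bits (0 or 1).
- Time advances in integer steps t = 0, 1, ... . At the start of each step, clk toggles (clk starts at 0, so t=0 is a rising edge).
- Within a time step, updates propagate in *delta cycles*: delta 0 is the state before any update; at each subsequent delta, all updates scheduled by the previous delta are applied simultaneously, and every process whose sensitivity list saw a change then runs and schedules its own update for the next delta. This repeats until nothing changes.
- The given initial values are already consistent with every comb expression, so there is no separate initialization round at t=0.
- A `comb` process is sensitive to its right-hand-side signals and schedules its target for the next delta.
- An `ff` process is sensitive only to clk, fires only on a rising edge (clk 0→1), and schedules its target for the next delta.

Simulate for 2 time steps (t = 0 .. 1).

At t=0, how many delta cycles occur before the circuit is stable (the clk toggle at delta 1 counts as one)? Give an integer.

t0.Δ0 a=0 c=0 d=1 e=0 b=1 clk=0
t0.Δ1 a=0 c=0 d=1 e=0 b=1 clk=1
t0.Δ2 a=0 c=0 d=1 e=0 b=0 clk=1
t0.Δ3 a=0 c=0 d=0 e=1 b=0 clk=1
t1.Δ0 a=0 c=0 d=0 e=1 b=0 clk=1
t1.Δ1 a=0 c=0 d=0 e=1 b=0 clk=0

3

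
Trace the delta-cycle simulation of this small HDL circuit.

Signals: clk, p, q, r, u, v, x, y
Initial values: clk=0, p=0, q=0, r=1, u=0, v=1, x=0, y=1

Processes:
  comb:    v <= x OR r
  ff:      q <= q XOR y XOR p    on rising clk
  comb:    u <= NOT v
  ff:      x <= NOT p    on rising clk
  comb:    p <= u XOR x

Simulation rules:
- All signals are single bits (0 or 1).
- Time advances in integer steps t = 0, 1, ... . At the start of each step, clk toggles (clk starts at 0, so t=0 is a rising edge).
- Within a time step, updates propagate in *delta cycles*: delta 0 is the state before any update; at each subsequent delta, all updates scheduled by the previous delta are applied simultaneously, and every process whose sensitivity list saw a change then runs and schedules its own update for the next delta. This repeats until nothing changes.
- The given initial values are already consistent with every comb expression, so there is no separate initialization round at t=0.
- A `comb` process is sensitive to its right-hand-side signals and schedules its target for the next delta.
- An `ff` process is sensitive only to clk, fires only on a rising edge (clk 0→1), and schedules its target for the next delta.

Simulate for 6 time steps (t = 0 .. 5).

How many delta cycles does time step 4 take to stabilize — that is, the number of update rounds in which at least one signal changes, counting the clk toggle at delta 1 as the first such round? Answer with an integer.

3

[bits: p,q,r,clk,x,u,v,y]
t=0: Δ0=00100011 Δ1=00110011 Δ2=01111011 Δ3=11111011 | 3Δ
t=1: Δ0=11111011 Δ1=11101011 | 1Δ
t=2: Δ0=11101011 Δ1=11111011 Δ2=11110011 Δ3=01110011 | 3Δ
t=3: Δ0=01110011 Δ1=01100011 | 1Δ
t=4: Δ0=01100011 Δ1=01110011 Δ2=00111011 Δ3=10111011 | 3Δ
t=5: Δ0=10111011 Δ1=10101011 | 1Δ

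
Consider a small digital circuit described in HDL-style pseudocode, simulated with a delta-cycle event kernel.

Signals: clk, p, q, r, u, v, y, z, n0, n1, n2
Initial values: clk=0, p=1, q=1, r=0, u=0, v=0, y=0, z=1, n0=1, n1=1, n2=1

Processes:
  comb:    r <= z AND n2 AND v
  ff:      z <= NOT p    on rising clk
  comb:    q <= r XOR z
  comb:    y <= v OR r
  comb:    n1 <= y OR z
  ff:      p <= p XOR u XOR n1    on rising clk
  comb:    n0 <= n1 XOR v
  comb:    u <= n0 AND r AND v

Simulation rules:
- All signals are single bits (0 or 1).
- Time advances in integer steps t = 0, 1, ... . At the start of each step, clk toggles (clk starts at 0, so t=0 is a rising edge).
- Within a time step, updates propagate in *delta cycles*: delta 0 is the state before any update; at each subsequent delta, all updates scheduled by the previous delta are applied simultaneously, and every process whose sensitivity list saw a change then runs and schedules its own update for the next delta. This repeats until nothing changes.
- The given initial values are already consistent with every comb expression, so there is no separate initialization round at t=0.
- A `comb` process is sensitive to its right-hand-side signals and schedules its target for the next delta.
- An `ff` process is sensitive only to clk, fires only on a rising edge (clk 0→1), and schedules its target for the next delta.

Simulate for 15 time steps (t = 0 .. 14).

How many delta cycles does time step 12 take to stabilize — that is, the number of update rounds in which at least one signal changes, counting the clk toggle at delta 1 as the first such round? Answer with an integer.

4

[bits: z,u,v,n2,clk,r,p,q,n0,y,n1]
t=0: Δ0=10010011101 Δ1=10011011101 Δ2=00011001101 Δ3=00011000100 Δ4=00011000000 | 4Δ
t=1: Δ0=00011000000 Δ1=00010000000 | 1Δ
t=2: Δ0=00010000000 Δ1=00011000000 Δ2=10011000000 Δ3=10011001001 Δ4=10011001101 | 4Δ
t=3: Δ0=10011001101 Δ1=10010001101 | 1Δ
t=4: Δ0=10010001101 Δ1=10011001101 Δ2=10011011101 | 2Δ
t=5: Δ0=10011011101 Δ1=10010011101 | 1Δ
t=6: Δ0=10010011101 Δ1=10011011101 Δ2=00011001101 Δ3=00011000100 Δ4=00011000000 | 4Δ
t=7: Δ0=00011000000 Δ1=00010000000 | 1Δ
t=8: Δ0=00010000000 Δ1=00011000000 Δ2=10011000000 Δ3=10011001001 Δ4=10011001101 | 4Δ
t=9: Δ0=10011001101 Δ1=10010001101 | 1Δ
t=10: Δ0=10010001101 Δ1=10011001101 Δ2=10011011101 | 2Δ
t=11: Δ0=10011011101 Δ1=10010011101 | 1Δ
t=12: Δ0=10010011101 Δ1=10011011101 Δ2=00011001101 Δ3=00011000100 Δ4=00011000000 | 4Δ
t=13: Δ0=00011000000 Δ1=00010000000 | 1Δ
t=14: Δ0=00010000000 Δ1=00011000000 Δ2=10011000000 Δ3=10011001001 Δ4=10011001101 | 4Δ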